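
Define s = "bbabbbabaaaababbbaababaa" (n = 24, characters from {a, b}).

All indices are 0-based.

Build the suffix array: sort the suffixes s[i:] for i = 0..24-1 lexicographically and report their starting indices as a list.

[23, 22, 8, 9, 17, 10, 20, 6, 18, 11, 13, 2, 21, 7, 16, 19, 5, 12, 1, 15, 4, 0, 14, 3]

rank→(start, suffix):
  0 → (23, 'a')
  1 → (22, 'aa')
  2 → (8, 'aaaababbbaababaa')
  3 → (9, 'aaababbbaababaa')
  4 → (17, 'aababaa')
  5 → (10, 'aababbbaababaa')
  6 → (20, 'abaa')
  7 → (6, 'abaaaababbbaababaa')
  8 → (18, 'ababaa')
  9 → (11, 'ababbbaababaa')
  10 → (13, 'abbbaababaa')
  11 → (2, 'abbbabaaaababbbaababaa')
  12 → (21, 'baa')
  13 → (7, 'baaaababbbaababaa')
  14 → (16, 'baababaa')
  15 → (19, 'babaa')
  16 → (5, 'babaaaababbbaababaa')
  17 → (12, 'babbbaababaa')
  18 → (1, 'babbbabaaaababbbaababaa')
  19 → (15, 'bbaababaa')
  20 → (4, 'bbabaaaababbbaababaa')
  21 → (0, 'bbabbbabaaaababbbaababaa')
  22 → (14, 'bbbaababaa')
  23 → (3, 'bbbabaaaababbbaababaa')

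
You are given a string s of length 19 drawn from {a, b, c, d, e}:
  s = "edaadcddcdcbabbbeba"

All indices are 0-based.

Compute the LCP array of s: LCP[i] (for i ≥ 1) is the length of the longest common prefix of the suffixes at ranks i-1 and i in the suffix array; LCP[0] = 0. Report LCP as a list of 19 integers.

[0, 1, 1, 1, 0, 2, 1, 2, 1, 0, 1, 2, 0, 1, 2, 3, 1, 0, 1]

rank→(start, suffix):
  0 → (18, 'a')
  1 → (2, 'aadcddcdcbabbbeba')
  2 → (12, 'abbbeba')
  3 → (3, 'adcddcdcbabbbeba')
  4 → (17, 'ba')
  5 → (11, 'babbbeba')
  6 → (13, 'bbbeba')
  7 → (14, 'bbeba')
  8 → (15, 'beba')
  9 → (10, 'cbabbbeba')
  10 → (8, 'cdcbabbbeba')
  11 → (5, 'cddcdcbabbbeba')
  12 → (1, 'daadcddcdcbabbbeba')
  13 → (9, 'dcbabbbeba')
  14 → (7, 'dcdcbabbbeba')
  15 → (4, 'dcddcdcbabbbeba')
  16 → (6, 'ddcdcbabbbeba')
  17 → (16, 'eba')
  18 → (0, 'edaadcddcdcbabbbeba')

SA = [18, 2, 12, 3, 17, 11, 13, 14, 15, 10, 8, 5, 1, 9, 7, 4, 6, 16, 0]
rank  pair      lcp
   1  s[18:],s[2:]  1  'a'
   2  s[2:],s[12:]  1  'a'
   3  s[12:],s[3:]  1  'a'
   4  s[3:],s[17:]  0  ''
   5  s[17:],s[11:]  2  'ba'
   6  s[11:],s[13:]  1  'b'
   7  s[13:],s[14:]  2  'bb'
   8  s[14:],s[15:]  1  'b'
   9  s[15:],s[10:]  0  ''
  10  s[10:],s[8:]  1  'c'
  11  s[8:],s[5:]  2  'cd'
  12  s[5:],s[1:]  0  ''
  13  s[1:],s[9:]  1  'd'
  14  s[9:],s[7:]  2  'dc'
  15  s[7:],s[4:]  3  'dcd'
  16  s[4:],s[6:]  1  'd'
  17  s[6:],s[16:]  0  ''
  18  s[16:],s[0:]  1  'e'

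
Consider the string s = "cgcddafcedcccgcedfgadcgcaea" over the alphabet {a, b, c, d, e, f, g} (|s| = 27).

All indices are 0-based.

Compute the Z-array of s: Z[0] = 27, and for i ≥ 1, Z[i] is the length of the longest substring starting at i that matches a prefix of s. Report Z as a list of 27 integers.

Z[0]=27
i=1: i≥r, start 0; Z[1]=0
i=2: i≥r, start 0; Z[2]=1 grow→box=[2,3)
i=3: i≥r, start 0; Z[3]=0
i=4: i≥r, start 0; Z[4]=0
i=5: i≥r, start 0; Z[5]=0
i=6: i≥r, start 0; Z[6]=0
i=7: i≥r, start 0; Z[7]=1 grow→box=[7,8)
i=8: i≥r, start 0; Z[8]=0
i=9: i≥r, start 0; Z[9]=0
i=10: i≥r, start 0; Z[10]=1 grow→box=[10,11)
i=11: i≥r, start 0; Z[11]=1 grow→box=[11,12)
i=12: i≥r, start 0; Z[12]=3 grow→box=[12,15)
i=13: min(r-i=2, Z[1]=0)=0; Z[13]=0
i=14: min(r-i=1, Z[2]=1)=1; Z[14]=1
i=15: i≥r, start 0; Z[15]=0
i=16: i≥r, start 0; Z[16]=0
i=17: i≥r, start 0; Z[17]=0
i=18: i≥r, start 0; Z[18]=0
i=19: i≥r, start 0; Z[19]=0
i=20: i≥r, start 0; Z[20]=0
i=21: i≥r, start 0; Z[21]=3 grow→box=[21,24)
i=22: min(r-i=2, Z[1]=0)=0; Z[22]=0
i=23: min(r-i=1, Z[2]=1)=1; Z[23]=1
i=24: i≥r, start 0; Z[24]=0
i=25: i≥r, start 0; Z[25]=0
i=26: i≥r, start 0; Z[26]=0

[27, 0, 1, 0, 0, 0, 0, 1, 0, 0, 1, 1, 3, 0, 1, 0, 0, 0, 0, 0, 0, 3, 0, 1, 0, 0, 0]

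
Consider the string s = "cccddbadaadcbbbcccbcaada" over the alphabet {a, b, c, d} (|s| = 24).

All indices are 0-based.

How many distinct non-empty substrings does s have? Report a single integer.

267

rank | idx | suffix
   0 |  23 | a
   1 |  20 | aada
   2 |   8 | aadcbbbcccbcaada
   3 |  21 | ada
   4 |   6 | adaadcbbbcccbcaada
   5 |   9 | adcbbbcccbcaada
   6 |   5 | badaadcbbbcccbcaada
   7 |  12 | bbbcccbcaada
   8 |  13 | bbcccbcaada
   9 |  18 | bcaada
  10 |  14 | bcccbcaada
  11 |  19 | caada
  12 |  11 | cbbbcccbcaada
  13 |  17 | cbcaada
  14 |  16 | ccbcaada
  15 |  15 | cccbcaada
  16 |   0 | cccddbadaadcbbbcccbcaada
  17 |   1 | ccddbadaadcbbbcccbcaada
  18 |   2 | cddbadaadcbbbcccbcaada
  19 |  22 | da
  20 |   7 | daadcbbbcccbcaada
  21 |   4 | dbadaadcbbbcccbcaada
  22 |  10 | dcbbbcccbcaada
  23 |   3 | ddbadaadcbbbcccbcaada

SA = [23, 20, 8, 21, 6, 9, 5, 12, 13, 18, 14, 19, 11, 17, 16, 15, 0, 1, 2, 22, 7, 4, 10, 3]
[i] adj suffixes → lcp
  [1] 23/20 → 1 ('a')
  [2] 20/8 → 3 ('aad')
  [3] 8/21 → 1 ('a')
  [4] 21/6 → 3 ('ada')
  [5] 6/9 → 2 ('ad')
  [6] 9/5 → 0 ('')
  [7] 5/12 → 1 ('b')
  [8] 12/13 → 2 ('bb')
  [9] 13/18 → 1 ('b')
  [10] 18/14 → 2 ('bc')
  [11] 14/19 → 0 ('')
  [12] 19/11 → 1 ('c')
  [13] 11/17 → 2 ('cb')
  [14] 17/16 → 1 ('c')
  [15] 16/15 → 2 ('cc')
  [16] 15/0 → 3 ('ccc')
  [17] 0/1 → 2 ('cc')
  [18] 1/2 → 1 ('c')
  [19] 2/22 → 0 ('')
  [20] 22/7 → 2 ('da')
  [21] 7/4 → 1 ('d')
  [22] 4/10 → 1 ('d')
  [23] 10/3 → 1 ('d')

n(n+1)/2 = 24·25/2 = 300
Σ LCP = 0 + 1 + 3 + 1 + 3 + 2 + 0 + 1 + 2 + 1 + 2 + 0 + 1 + 2 + 1 + 2 + 3 + 2 + 1 + 0 + 2 + 1 + 1 + 1 = 33
distinct = 300 − 33 = 267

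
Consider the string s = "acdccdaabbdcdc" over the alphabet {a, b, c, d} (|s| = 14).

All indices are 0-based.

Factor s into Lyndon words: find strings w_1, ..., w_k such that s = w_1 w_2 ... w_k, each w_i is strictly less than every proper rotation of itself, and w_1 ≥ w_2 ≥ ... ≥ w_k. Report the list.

["acdccd", "aabbdcdc"]

emit factor 1: 'acdccd' (i=0, period=6)
emit factor 2: 'aabbdcdc' (i=6, period=8)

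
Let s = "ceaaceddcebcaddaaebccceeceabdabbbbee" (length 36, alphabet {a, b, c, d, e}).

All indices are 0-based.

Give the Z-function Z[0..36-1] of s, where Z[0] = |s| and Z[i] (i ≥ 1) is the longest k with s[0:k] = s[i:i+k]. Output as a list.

[36, 0, 0, 0, 2, 0, 0, 0, 2, 0, 0, 1, 0, 0, 0, 0, 0, 0, 0, 1, 1, 2, 0, 0, 3, 0, 0, 0, 0, 0, 0, 0, 0, 0, 0, 0]

Z[0]=36
i=1: fresh scan; Z[1]=0
i=2: fresh scan; Z[2]=0
i=3: fresh scan; Z[3]=0
i=4: fresh scan; Z[4]=2 extend→box=[4,6)
i=5: min(r-i=1, Z[1]=0)=0; Z[5]=0
i=6: fresh scan; Z[6]=0
i=7: fresh scan; Z[7]=0
i=8: fresh scan; Z[8]=2 extend→box=[8,10)
i=9: min(r-i=1, Z[1]=0)=0; Z[9]=0
i=10: fresh scan; Z[10]=0
i=11: fresh scan; Z[11]=1 extend→box=[11,12)
i=12: fresh scan; Z[12]=0
i=13: fresh scan; Z[13]=0
i=14: fresh scan; Z[14]=0
i=15: fresh scan; Z[15]=0
i=16: fresh scan; Z[16]=0
i=17: fresh scan; Z[17]=0
i=18: fresh scan; Z[18]=0
i=19: fresh scan; Z[19]=1 extend→box=[19,20)
i=20: fresh scan; Z[20]=1 extend→box=[20,21)
i=21: fresh scan; Z[21]=2 extend→box=[21,23)
i=22: min(r-i=1, Z[1]=0)=0; Z[22]=0
i=23: fresh scan; Z[23]=0
i=24: fresh scan; Z[24]=3 extend→box=[24,27)
i=25: min(r-i=2, Z[1]=0)=0; Z[25]=0
i=26: min(r-i=1, Z[2]=0)=0; Z[26]=0
i=27: fresh scan; Z[27]=0
i=28: fresh scan; Z[28]=0
i=29: fresh scan; Z[29]=0
i=30: fresh scan; Z[30]=0
i=31: fresh scan; Z[31]=0
i=32: fresh scan; Z[32]=0
i=33: fresh scan; Z[33]=0
i=34: fresh scan; Z[34]=0
i=35: fresh scan; Z[35]=0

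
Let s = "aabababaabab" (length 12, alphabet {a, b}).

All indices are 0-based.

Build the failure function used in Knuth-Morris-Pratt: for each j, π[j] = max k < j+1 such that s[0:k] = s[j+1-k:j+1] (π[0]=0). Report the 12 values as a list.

π[0] = 0
j=1 s[j]='a': π[1]=1 (border 'a')
j=2 s[j]='b': k: 1→0; π[2]=0 (border '')
j=3 s[j]='a': π[3]=1 (border 'a')
j=4 s[j]='b': k: 1→0; π[4]=0 (border '')
j=5 s[j]='a': π[5]=1 (border 'a')
j=6 s[j]='b': k: 1→0; π[6]=0 (border '')
j=7 s[j]='a': π[7]=1 (border 'a')
j=8 s[j]='a': π[8]=2 (border 'aa')
j=9 s[j]='b': π[9]=3 (border 'aab')
j=10 s[j]='a': π[10]=4 (border 'aaba')
j=11 s[j]='b': π[11]=5 (border 'aabab')

[0, 1, 0, 1, 0, 1, 0, 1, 2, 3, 4, 5]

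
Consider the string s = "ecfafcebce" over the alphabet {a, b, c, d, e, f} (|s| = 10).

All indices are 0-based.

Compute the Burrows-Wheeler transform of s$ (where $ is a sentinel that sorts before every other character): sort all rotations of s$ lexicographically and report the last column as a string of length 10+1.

rank  rotation     last
    0  $ecfafcebce  e
    1  afcebce$ecf  f
    2  bce$ecfafce  e
    3  ce$ecfafceb  b
    4  cebce$ecfaf  f
    5  cfafcebce$e  e
    6  e$ecfafcebc  c
    7  ebce$ecfafc  c
    8  ecfafcebce$  $
    9  fafcebce$ec  c
   10  fcebce$ecfa  a

efebfecc$ca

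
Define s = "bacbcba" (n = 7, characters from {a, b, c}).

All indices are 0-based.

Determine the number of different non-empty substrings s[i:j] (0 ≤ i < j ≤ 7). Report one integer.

rank | idx | suffix
   0 |   6 | a
   1 |   1 | acbcba
   2 |   5 | ba
   3 |   0 | bacbcba
   4 |   3 | bcba
   5 |   4 | cba
   6 |   2 | cbcba

SA = [6, 1, 5, 0, 3, 4, 2]
[i] adj suffixes → lcp
  [1] 6/1 → 1 ('a')
  [2] 1/5 → 0 ('')
  [3] 5/0 → 2 ('ba')
  [4] 0/3 → 1 ('b')
  [5] 3/4 → 0 ('')
  [6] 4/2 → 2 ('cb')

n(n+1)/2 = 7·8/2 = 28
Σ LCP = 0 + 1 + 0 + 2 + 1 + 0 + 2 = 6
distinct = 28 − 6 = 22

22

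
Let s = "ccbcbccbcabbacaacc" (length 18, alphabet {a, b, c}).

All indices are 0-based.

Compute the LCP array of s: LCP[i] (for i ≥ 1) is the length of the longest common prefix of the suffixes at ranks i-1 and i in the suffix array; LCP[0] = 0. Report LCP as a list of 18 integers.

rank→(start, suffix):
  0 → (14, 'aacc')
  1 → (9, 'abbacaacc')
  2 → (12, 'acaacc')
  3 → (15, 'acc')
  4 → (11, 'bacaacc')
  5 → (10, 'bbacaacc')
  6 → (7, 'bcabbacaacc')
  7 → (2, 'bcbccbcabbacaacc')
  8 → (4, 'bccbcabbacaacc')
  9 → (17, 'c')
  10 → (13, 'caacc')
  11 → (8, 'cabbacaacc')
  12 → (6, 'cbcabbacaacc')
  13 → (1, 'cbcbccbcabbacaacc')
  14 → (3, 'cbccbcabbacaacc')
  15 → (16, 'cc')
  16 → (5, 'ccbcabbacaacc')
  17 → (0, 'ccbcbccbcabbacaacc')

SA = [14, 9, 12, 15, 11, 10, 7, 2, 4, 17, 13, 8, 6, 1, 3, 16, 5, 0]
rank  pair      lcp
   1  s[14:],s[9:]  1  'a'
   2  s[9:],s[12:]  1  'a'
   3  s[12:],s[15:]  2  'ac'
   4  s[15:],s[11:]  0  ''
   5  s[11:],s[10:]  1  'b'
   6  s[10:],s[7:]  1  'b'
   7  s[7:],s[2:]  2  'bc'
   8  s[2:],s[4:]  2  'bc'
   9  s[4:],s[17:]  0  ''
  10  s[17:],s[13:]  1  'c'
  11  s[13:],s[8:]  2  'ca'
  12  s[8:],s[6:]  1  'c'
  13  s[6:],s[1:]  3  'cbc'
  14  s[1:],s[3:]  3  'cbc'
  15  s[3:],s[16:]  1  'c'
  16  s[16:],s[5:]  2  'cc'
  17  s[5:],s[0:]  4  'ccbc'

[0, 1, 1, 2, 0, 1, 1, 2, 2, 0, 1, 2, 1, 3, 3, 1, 2, 4]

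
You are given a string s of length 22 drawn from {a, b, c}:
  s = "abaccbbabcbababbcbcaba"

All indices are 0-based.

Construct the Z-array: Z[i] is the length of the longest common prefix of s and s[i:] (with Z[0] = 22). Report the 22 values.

[22, 0, 1, 0, 0, 0, 0, 2, 0, 0, 0, 3, 0, 2, 0, 0, 0, 0, 0, 3, 0, 1]

Z[0]=22
i=1: i≥r, start 0; Z[1]=0
i=2: i≥r, start 0; Z[2]=1 extend→box=[2,3)
i=3: i≥r, start 0; Z[3]=0
i=4: i≥r, start 0; Z[4]=0
i=5: i≥r, start 0; Z[5]=0
i=6: i≥r, start 0; Z[6]=0
i=7: i≥r, start 0; Z[7]=2 extend→box=[7,9)
i=8: min(r-i=1, Z[1]=0)=0; Z[8]=0
i=9: i≥r, start 0; Z[9]=0
i=10: i≥r, start 0; Z[10]=0
i=11: i≥r, start 0; Z[11]=3 extend→box=[11,14)
i=12: min(r-i=2, Z[1]=0)=0; Z[12]=0
i=13: min(r-i=1, Z[2]=1)=1; Z[13]=2 extend→box=[13,15)
i=14: min(r-i=1, Z[1]=0)=0; Z[14]=0
i=15: i≥r, start 0; Z[15]=0
i=16: i≥r, start 0; Z[16]=0
i=17: i≥r, start 0; Z[17]=0
i=18: i≥r, start 0; Z[18]=0
i=19: i≥r, start 0; Z[19]=3 extend→box=[19,22)
i=20: min(r-i=2, Z[1]=0)=0; Z[20]=0
i=21: min(r-i=1, Z[2]=1)=1; Z[21]=1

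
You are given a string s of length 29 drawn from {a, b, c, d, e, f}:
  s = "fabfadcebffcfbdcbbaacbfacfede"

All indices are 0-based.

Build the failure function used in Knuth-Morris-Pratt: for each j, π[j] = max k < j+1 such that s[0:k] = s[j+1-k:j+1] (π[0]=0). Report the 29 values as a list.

π[0] = 0
j=1 s[j]='a': π[1]=0 (border '')
j=2 s[j]='b': π[2]=0 (border '')
j=3 s[j]='f': π[3]=1 (border 'f')
j=4 s[j]='a': π[4]=2 (border 'fa')
j=5 s[j]='d': k: 2→0; π[5]=0 (border '')
j=6 s[j]='c': π[6]=0 (border '')
j=7 s[j]='e': π[7]=0 (border '')
j=8 s[j]='b': π[8]=0 (border '')
j=9 s[j]='f': π[9]=1 (border 'f')
j=10 s[j]='f': k: 1→0; π[10]=1 (border 'f')
j=11 s[j]='c': k: 1→0; π[11]=0 (border '')
j=12 s[j]='f': π[12]=1 (border 'f')
j=13 s[j]='b': k: 1→0; π[13]=0 (border '')
j=14 s[j]='d': π[14]=0 (border '')
j=15 s[j]='c': π[15]=0 (border '')
j=16 s[j]='b': π[16]=0 (border '')
j=17 s[j]='b': π[17]=0 (border '')
j=18 s[j]='a': π[18]=0 (border '')
j=19 s[j]='a': π[19]=0 (border '')
j=20 s[j]='c': π[20]=0 (border '')
j=21 s[j]='b': π[21]=0 (border '')
j=22 s[j]='f': π[22]=1 (border 'f')
j=23 s[j]='a': π[23]=2 (border 'fa')
j=24 s[j]='c': k: 2→0; π[24]=0 (border '')
j=25 s[j]='f': π[25]=1 (border 'f')
j=26 s[j]='e': k: 1→0; π[26]=0 (border '')
j=27 s[j]='d': π[27]=0 (border '')
j=28 s[j]='e': π[28]=0 (border '')

[0, 0, 0, 1, 2, 0, 0, 0, 0, 1, 1, 0, 1, 0, 0, 0, 0, 0, 0, 0, 0, 0, 1, 2, 0, 1, 0, 0, 0]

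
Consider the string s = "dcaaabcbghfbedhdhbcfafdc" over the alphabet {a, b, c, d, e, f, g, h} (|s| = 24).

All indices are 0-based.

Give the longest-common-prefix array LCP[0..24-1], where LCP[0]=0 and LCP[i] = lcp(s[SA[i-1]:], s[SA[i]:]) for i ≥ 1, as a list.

[0, 2, 1, 1, 0, 2, 1, 1, 0, 1, 1, 1, 0, 2, 1, 2, 0, 0, 1, 1, 0, 0, 1, 1]

rank→(start, suffix):
  0 → (2, 'aaabcbghfbedhdhbcfafdc')
  1 → (3, 'aabcbghfbedhdhbcfafdc')
  2 → (4, 'abcbghfbedhdhbcfafdc')
  3 → (20, 'afdc')
  4 → (5, 'bcbghfbedhdhbcfafdc')
  5 → (17, 'bcfafdc')
  6 → (11, 'bedhdhbcfafdc')
  7 → (7, 'bghfbedhdhbcfafdc')
  8 → (23, 'c')
  9 → (1, 'caaabcbghfbedhdhbcfafdc')
  10 → (6, 'cbghfbedhdhbcfafdc')
  11 → (18, 'cfafdc')
  12 → (22, 'dc')
  13 → (0, 'dcaaabcbghfbedhdhbcfafdc')
  14 → (15, 'dhbcfafdc')
  15 → (13, 'dhdhbcfafdc')
  16 → (12, 'edhdhbcfafdc')
  17 → (19, 'fafdc')
  18 → (10, 'fbedhdhbcfafdc')
  19 → (21, 'fdc')
  20 → (8, 'ghfbedhdhbcfafdc')
  21 → (16, 'hbcfafdc')
  22 → (14, 'hdhbcfafdc')
  23 → (9, 'hfbedhdhbcfafdc')

SA = [2, 3, 4, 20, 5, 17, 11, 7, 23, 1, 6, 18, 22, 0, 15, 13, 12, 19, 10, 21, 8, 16, 14, 9]
[i] adj suffixes → lcp
  [1] 2/3 → 2 ('aa')
  [2] 3/4 → 1 ('a')
  [3] 4/20 → 1 ('a')
  [4] 20/5 → 0 ('')
  [5] 5/17 → 2 ('bc')
  [6] 17/11 → 1 ('b')
  [7] 11/7 → 1 ('b')
  [8] 7/23 → 0 ('')
  [9] 23/1 → 1 ('c')
  [10] 1/6 → 1 ('c')
  [11] 6/18 → 1 ('c')
  [12] 18/22 → 0 ('')
  [13] 22/0 → 2 ('dc')
  [14] 0/15 → 1 ('d')
  [15] 15/13 → 2 ('dh')
  [16] 13/12 → 0 ('')
  [17] 12/19 → 0 ('')
  [18] 19/10 → 1 ('f')
  [19] 10/21 → 1 ('f')
  [20] 21/8 → 0 ('')
  [21] 8/16 → 0 ('')
  [22] 16/14 → 1 ('h')
  [23] 14/9 → 1 ('h')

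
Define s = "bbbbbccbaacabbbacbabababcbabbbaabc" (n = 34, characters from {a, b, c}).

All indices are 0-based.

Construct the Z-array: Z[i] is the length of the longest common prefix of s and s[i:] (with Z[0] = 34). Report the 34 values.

Z[0]=34
i=1: i≥r, start 0; Z[1]=4 scan→box=[1,5)
i=2: min(r-i=3, Z[1]=4)=3; Z[2]=3
i=3: min(r-i=2, Z[2]=3)=2; Z[3]=2
i=4: min(r-i=1, Z[3]=2)=1; Z[4]=1
i=5: i≥r, start 0; Z[5]=0
i=6: i≥r, start 0; Z[6]=0
i=7: i≥r, start 0; Z[7]=1 scan→box=[7,8)
i=8: i≥r, start 0; Z[8]=0
i=9: i≥r, start 0; Z[9]=0
i=10: i≥r, start 0; Z[10]=0
i=11: i≥r, start 0; Z[11]=0
i=12: i≥r, start 0; Z[12]=3 scan→box=[12,15)
i=13: min(r-i=2, Z[1]=4)=2; Z[13]=2
i=14: min(r-i=1, Z[2]=3)=1; Z[14]=1
i=15: i≥r, start 0; Z[15]=0
i=16: i≥r, start 0; Z[16]=0
i=17: i≥r, start 0; Z[17]=1 scan→box=[17,18)
i=18: i≥r, start 0; Z[18]=0
i=19: i≥r, start 0; Z[19]=1 scan→box=[19,20)
i=20: i≥r, start 0; Z[20]=0
i=21: i≥r, start 0; Z[21]=1 scan→box=[21,22)
i=22: i≥r, start 0; Z[22]=0
i=23: i≥r, start 0; Z[23]=1 scan→box=[23,24)
i=24: i≥r, start 0; Z[24]=0
i=25: i≥r, start 0; Z[25]=1 scan→box=[25,26)
i=26: i≥r, start 0; Z[26]=0
i=27: i≥r, start 0; Z[27]=3 scan→box=[27,30)
i=28: min(r-i=2, Z[1]=4)=2; Z[28]=2
i=29: min(r-i=1, Z[2]=3)=1; Z[29]=1
i=30: i≥r, start 0; Z[30]=0
i=31: i≥r, start 0; Z[31]=0
i=32: i≥r, start 0; Z[32]=1 scan→box=[32,33)
i=33: i≥r, start 0; Z[33]=0

[34, 4, 3, 2, 1, 0, 0, 1, 0, 0, 0, 0, 3, 2, 1, 0, 0, 1, 0, 1, 0, 1, 0, 1, 0, 1, 0, 3, 2, 1, 0, 0, 1, 0]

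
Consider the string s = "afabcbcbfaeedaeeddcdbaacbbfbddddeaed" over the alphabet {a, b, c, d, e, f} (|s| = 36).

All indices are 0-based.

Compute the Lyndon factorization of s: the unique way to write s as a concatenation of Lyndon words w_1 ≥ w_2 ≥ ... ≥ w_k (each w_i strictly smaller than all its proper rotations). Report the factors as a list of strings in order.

emit factor 1: 'af' (i=0, period=2)
emit factor 2: 'abcbcbfaeedaeeddcdb' (i=2, period=19)
emit factor 3: 'aacbbfbddddeaed' (i=21, period=15)

["af", "abcbcbfaeedaeeddcdb", "aacbbfbddddeaed"]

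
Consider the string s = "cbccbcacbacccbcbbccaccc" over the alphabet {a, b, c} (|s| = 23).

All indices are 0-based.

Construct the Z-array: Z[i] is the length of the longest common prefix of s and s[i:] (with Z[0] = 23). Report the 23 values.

Z[0]=23
i=1: i≥r, start 0; Z[1]=0
i=2: i≥r, start 0; Z[2]=1 scan→box=[2,3)
i=3: i≥r, start 0; Z[3]=3 scan→box=[3,6)
i=4: min(r-i=2, Z[1]=0)=0; Z[4]=0
i=5: min(r-i=1, Z[2]=1)=1; Z[5]=1
i=6: i≥r, start 0; Z[6]=0
i=7: i≥r, start 0; Z[7]=2 scan→box=[7,9)
i=8: min(r-i=1, Z[1]=0)=0; Z[8]=0
i=9: i≥r, start 0; Z[9]=0
i=10: i≥r, start 0; Z[10]=1 scan→box=[10,11)
i=11: i≥r, start 0; Z[11]=1 scan→box=[11,12)
i=12: i≥r, start 0; Z[12]=3 scan→box=[12,15)
i=13: min(r-i=2, Z[1]=0)=0; Z[13]=0
i=14: min(r-i=1, Z[2]=1)=1; Z[14]=2 scan→box=[14,16)
i=15: min(r-i=1, Z[1]=0)=0; Z[15]=0
i=16: i≥r, start 0; Z[16]=0
i=17: i≥r, start 0; Z[17]=1 scan→box=[17,18)
i=18: i≥r, start 0; Z[18]=1 scan→box=[18,19)
i=19: i≥r, start 0; Z[19]=0
i=20: i≥r, start 0; Z[20]=1 scan→box=[20,21)
i=21: i≥r, start 0; Z[21]=1 scan→box=[21,22)
i=22: i≥r, start 0; Z[22]=1 scan→box=[22,23)

[23, 0, 1, 3, 0, 1, 0, 2, 0, 0, 1, 1, 3, 0, 2, 0, 0, 1, 1, 0, 1, 1, 1]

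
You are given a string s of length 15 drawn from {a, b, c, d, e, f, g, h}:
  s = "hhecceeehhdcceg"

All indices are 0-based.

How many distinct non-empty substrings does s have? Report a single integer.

105

sorted suffixes:
  #0 SA[0]=3  'cceeehhdcceg'
  #1 SA[1]=11  'cceg'
  #2 SA[2]=4  'ceeehhdcceg'
  #3 SA[3]=12  'ceg'
  #4 SA[4]=10  'dcceg'
  #5 SA[5]=2  'ecceeehhdcceg'
  #6 SA[6]=5  'eeehhdcceg'
  #7 SA[7]=6  'eehhdcceg'
  #8 SA[8]=13  'eg'
  #9 SA[9]=7  'ehhdcceg'
  #10 SA[10]=14  'g'
  #11 SA[11]=9  'hdcceg'
  #12 SA[12]=1  'hecceeehhdcceg'
  #13 SA[13]=8  'hhdcceg'
  #14 SA[14]=0  'hhecceeehhdcceg'

SA = [3, 11, 4, 12, 10, 2, 5, 6, 13, 7, 14, 9, 1, 8, 0]
i: (SA[i-1],SA[i]) lcp shared
  1: (3,11) 3 'cce'
  2: (11,4) 1 'c'
  3: (4,12) 2 'ce'
  4: (12,10) 0 ''
  5: (10,2) 0 ''
  6: (2,5) 1 'e'
  7: (5,6) 2 'ee'
  8: (6,13) 1 'e'
  9: (13,7) 1 'e'
  10: (7,14) 0 ''
  11: (14,9) 0 ''
  12: (9,1) 1 'h'
  13: (1,8) 1 'h'
  14: (8,0) 2 'hh'

n(n+1)/2 = 15·16/2 = 120
Σ LCP = 0 + 3 + 1 + 2 + 0 + 0 + 1 + 2 + 1 + 1 + 0 + 0 + 1 + 1 + 2 = 15
distinct = 120 − 15 = 105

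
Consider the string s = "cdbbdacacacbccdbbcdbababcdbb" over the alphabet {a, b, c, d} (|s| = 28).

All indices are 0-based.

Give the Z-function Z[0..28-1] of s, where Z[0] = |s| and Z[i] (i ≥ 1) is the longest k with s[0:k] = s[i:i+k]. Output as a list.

Z[0]=28
i=1: outside box; Z[1]=0
i=2: outside box; Z[2]=0
i=3: outside box; Z[3]=0
i=4: outside box; Z[4]=0
i=5: outside box; Z[5]=0
i=6: outside box; Z[6]=1 grow→box=[6,7)
i=7: outside box; Z[7]=0
i=8: outside box; Z[8]=1 grow→box=[8,9)
i=9: outside box; Z[9]=0
i=10: outside box; Z[10]=1 grow→box=[10,11)
i=11: outside box; Z[11]=0
i=12: outside box; Z[12]=1 grow→box=[12,13)
i=13: outside box; Z[13]=4 grow→box=[13,17)
i=14: min(r-i=3, Z[1]=0)=0; Z[14]=0
i=15: min(r-i=2, Z[2]=0)=0; Z[15]=0
i=16: min(r-i=1, Z[3]=0)=0; Z[16]=0
i=17: outside box; Z[17]=3 grow→box=[17,20)
i=18: min(r-i=2, Z[1]=0)=0; Z[18]=0
i=19: min(r-i=1, Z[2]=0)=0; Z[19]=0
i=20: outside box; Z[20]=0
i=21: outside box; Z[21]=0
i=22: outside box; Z[22]=0
i=23: outside box; Z[23]=0
i=24: outside box; Z[24]=4 grow→box=[24,28)
i=25: min(r-i=3, Z[1]=0)=0; Z[25]=0
i=26: min(r-i=2, Z[2]=0)=0; Z[26]=0
i=27: min(r-i=1, Z[3]=0)=0; Z[27]=0

[28, 0, 0, 0, 0, 0, 1, 0, 1, 0, 1, 0, 1, 4, 0, 0, 0, 3, 0, 0, 0, 0, 0, 0, 4, 0, 0, 0]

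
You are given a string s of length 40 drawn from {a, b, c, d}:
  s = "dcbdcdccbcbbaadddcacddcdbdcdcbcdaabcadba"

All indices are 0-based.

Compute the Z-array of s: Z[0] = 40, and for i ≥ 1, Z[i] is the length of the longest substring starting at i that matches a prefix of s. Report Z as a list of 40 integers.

[40, 0, 0, 2, 0, 2, 0, 0, 0, 0, 0, 0, 0, 0, 1, 1, 2, 0, 0, 0, 1, 2, 0, 1, 0, 2, 0, 3, 0, 0, 0, 1, 0, 0, 0, 0, 0, 1, 0, 0]

Z[0]=40
i=1: i≥r, start 0; Z[1]=0
i=2: i≥r, start 0; Z[2]=0
i=3: i≥r, start 0; Z[3]=2 scan→box=[3,5)
i=4: min(r-i=1, Z[1]=0)=0; Z[4]=0
i=5: i≥r, start 0; Z[5]=2 scan→box=[5,7)
i=6: min(r-i=1, Z[1]=0)=0; Z[6]=0
i=7: i≥r, start 0; Z[7]=0
i=8: i≥r, start 0; Z[8]=0
i=9: i≥r, start 0; Z[9]=0
i=10: i≥r, start 0; Z[10]=0
i=11: i≥r, start 0; Z[11]=0
i=12: i≥r, start 0; Z[12]=0
i=13: i≥r, start 0; Z[13]=0
i=14: i≥r, start 0; Z[14]=1 scan→box=[14,15)
i=15: i≥r, start 0; Z[15]=1 scan→box=[15,16)
i=16: i≥r, start 0; Z[16]=2 scan→box=[16,18)
i=17: min(r-i=1, Z[1]=0)=0; Z[17]=0
i=18: i≥r, start 0; Z[18]=0
i=19: i≥r, start 0; Z[19]=0
i=20: i≥r, start 0; Z[20]=1 scan→box=[20,21)
i=21: i≥r, start 0; Z[21]=2 scan→box=[21,23)
i=22: min(r-i=1, Z[1]=0)=0; Z[22]=0
i=23: i≥r, start 0; Z[23]=1 scan→box=[23,24)
i=24: i≥r, start 0; Z[24]=0
i=25: i≥r, start 0; Z[25]=2 scan→box=[25,27)
i=26: min(r-i=1, Z[1]=0)=0; Z[26]=0
i=27: i≥r, start 0; Z[27]=3 scan→box=[27,30)
i=28: min(r-i=2, Z[1]=0)=0; Z[28]=0
i=29: min(r-i=1, Z[2]=0)=0; Z[29]=0
i=30: i≥r, start 0; Z[30]=0
i=31: i≥r, start 0; Z[31]=1 scan→box=[31,32)
i=32: i≥r, start 0; Z[32]=0
i=33: i≥r, start 0; Z[33]=0
i=34: i≥r, start 0; Z[34]=0
i=35: i≥r, start 0; Z[35]=0
i=36: i≥r, start 0; Z[36]=0
i=37: i≥r, start 0; Z[37]=1 scan→box=[37,38)
i=38: i≥r, start 0; Z[38]=0
i=39: i≥r, start 0; Z[39]=0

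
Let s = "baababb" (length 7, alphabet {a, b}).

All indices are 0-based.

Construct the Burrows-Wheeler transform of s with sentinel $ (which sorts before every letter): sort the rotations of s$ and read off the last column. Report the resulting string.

bbabb$aa

rank  rotation  last
    0  $baababb  b
    1  aababb$b  b
    2  ababb$ba  a
    3  abb$baab  b
    4  b$baabab  b
    5  baababb$  $
    6  babb$baa  a
    7  bb$baaba  a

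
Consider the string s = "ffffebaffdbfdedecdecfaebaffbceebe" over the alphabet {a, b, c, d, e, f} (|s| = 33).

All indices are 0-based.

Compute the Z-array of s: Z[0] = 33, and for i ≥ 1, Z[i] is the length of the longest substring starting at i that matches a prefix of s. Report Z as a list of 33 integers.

[33, 3, 2, 1, 0, 0, 0, 2, 1, 0, 0, 1, 0, 0, 0, 0, 0, 0, 0, 0, 1, 0, 0, 0, 0, 2, 1, 0, 0, 0, 0, 0, 0]

Z[0]=33
i=1: fresh scan; Z[1]=3 extend→box=[1,4)
i=2: min(r-i=2, Z[1]=3)=2; Z[2]=2
i=3: min(r-i=1, Z[2]=2)=1; Z[3]=1
i=4: fresh scan; Z[4]=0
i=5: fresh scan; Z[5]=0
i=6: fresh scan; Z[6]=0
i=7: fresh scan; Z[7]=2 extend→box=[7,9)
i=8: min(r-i=1, Z[1]=3)=1; Z[8]=1
i=9: fresh scan; Z[9]=0
i=10: fresh scan; Z[10]=0
i=11: fresh scan; Z[11]=1 extend→box=[11,12)
i=12: fresh scan; Z[12]=0
i=13: fresh scan; Z[13]=0
i=14: fresh scan; Z[14]=0
i=15: fresh scan; Z[15]=0
i=16: fresh scan; Z[16]=0
i=17: fresh scan; Z[17]=0
i=18: fresh scan; Z[18]=0
i=19: fresh scan; Z[19]=0
i=20: fresh scan; Z[20]=1 extend→box=[20,21)
i=21: fresh scan; Z[21]=0
i=22: fresh scan; Z[22]=0
i=23: fresh scan; Z[23]=0
i=24: fresh scan; Z[24]=0
i=25: fresh scan; Z[25]=2 extend→box=[25,27)
i=26: min(r-i=1, Z[1]=3)=1; Z[26]=1
i=27: fresh scan; Z[27]=0
i=28: fresh scan; Z[28]=0
i=29: fresh scan; Z[29]=0
i=30: fresh scan; Z[30]=0
i=31: fresh scan; Z[31]=0
i=32: fresh scan; Z[32]=0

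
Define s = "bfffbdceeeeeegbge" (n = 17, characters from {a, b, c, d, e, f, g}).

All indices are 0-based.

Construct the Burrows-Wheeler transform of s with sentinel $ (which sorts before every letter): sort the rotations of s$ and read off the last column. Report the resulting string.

ef$gdbgceeeeeffbeb

rank  rotation            last
    0  $bfffbdceeeeeegbge  e
    1  bdceeeeeegbge$bfff  f
    2  bfffbdceeeeeegbge$  $
    3  bge$bfffbdceeeeeeg  g
    4  ceeeeeegbge$bfffbd  d
    5  dceeeeeegbge$bfffb  b
    6  e$bfffbdceeeeeegbg  g
    7  eeeeeegbge$bfffbdc  c
    8  eeeeegbge$bfffbdce  e
    9  eeeegbge$bfffbdcee  e
   10  eeegbge$bfffbdceee  e
   11  eegbge$bfffbdceeee  e
   12  egbge$bfffbdceeeee  e
   13  fbdceeeeeegbge$bff  f
   14  ffbdceeeeeegbge$bf  f
   15  fffbdceeeeeegbge$b  b
   16  gbge$bfffbdceeeeee  e
   17  ge$bfffbdceeeeeegb  b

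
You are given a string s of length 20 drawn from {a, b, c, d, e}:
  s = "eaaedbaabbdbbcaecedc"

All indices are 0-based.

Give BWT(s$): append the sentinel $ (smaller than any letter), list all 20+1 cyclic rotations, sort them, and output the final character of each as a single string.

cbeacaddabbdbeebe$aac

rank  rotation               last
    0  $eaaedbaabbdbbcaecedc  c
    1  aabbdbbcaecedc$eaaedb  b
    2  aaedbaabbdbbcaecedc$e  e
    3  abbdbbcaecedc$eaaedba  a
    4  aecedc$eaaedbaabbdbbc  c
    5  aedbaabbdbbcaecedc$ea  a
    6  baabbdbbcaecedc$eaaed  d
    7  bbcaecedc$eaaedbaabbd  d
    8  bbdbbcaecedc$eaaedbaa  a
    9  bcaecedc$eaaedbaabbdb  b
   10  bdbbcaecedc$eaaedbaab  b
   11  c$eaaedbaabbdbbcaeced  d
   12  caecedc$eaaedbaabbdbb  b
   13  cedc$eaaedbaabbdbbcae  e
   14  dbaabbdbbcaecedc$eaae  e
   15  dbbcaecedc$eaaedbaabb  b
   16  dc$eaaedbaabbdbbcaece  e
   17  eaaedbaabbdbbcaecedc$  $
   18  ecedc$eaaedbaabbdbbca  a
   19  edbaabbdbbcaecedc$eaa  a
   20  edc$eaaedbaabbdbbcaec  c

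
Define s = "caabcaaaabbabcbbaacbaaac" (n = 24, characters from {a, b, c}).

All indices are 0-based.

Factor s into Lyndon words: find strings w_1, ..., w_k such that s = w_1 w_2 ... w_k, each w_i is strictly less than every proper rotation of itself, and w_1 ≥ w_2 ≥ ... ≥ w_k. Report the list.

emit factor 1: 'c' (i=0, period=1)
emit factor 2: 'aabc' (i=1, period=4)
emit factor 3: 'aaaabbabcbbaacbaaac' (i=5, period=19)

["c", "aabc", "aaaabbabcbbaacbaaac"]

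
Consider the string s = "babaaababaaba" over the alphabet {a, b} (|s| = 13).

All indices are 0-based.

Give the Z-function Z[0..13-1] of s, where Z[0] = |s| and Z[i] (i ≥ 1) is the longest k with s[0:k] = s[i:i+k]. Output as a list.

Z[0]=13
i=1: fresh scan; Z[1]=0
i=2: fresh scan; Z[2]=2 scan→box=[2,4)
i=3: min(r-i=1, Z[1]=0)=0; Z[3]=0
i=4: fresh scan; Z[4]=0
i=5: fresh scan; Z[5]=0
i=6: fresh scan; Z[6]=5 scan→box=[6,11)
i=7: min(r-i=4, Z[1]=0)=0; Z[7]=0
i=8: min(r-i=3, Z[2]=2)=2; Z[8]=2
i=9: min(r-i=2, Z[3]=0)=0; Z[9]=0
i=10: min(r-i=1, Z[4]=0)=0; Z[10]=0
i=11: fresh scan; Z[11]=2 scan→box=[11,13)
i=12: min(r-i=1, Z[1]=0)=0; Z[12]=0

[13, 0, 2, 0, 0, 0, 5, 0, 2, 0, 0, 2, 0]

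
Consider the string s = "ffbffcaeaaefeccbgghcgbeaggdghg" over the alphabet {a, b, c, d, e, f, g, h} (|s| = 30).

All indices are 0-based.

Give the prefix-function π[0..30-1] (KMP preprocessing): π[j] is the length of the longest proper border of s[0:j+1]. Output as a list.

[0, 1, 0, 1, 2, 0, 0, 0, 0, 0, 0, 1, 0, 0, 0, 0, 0, 0, 0, 0, 0, 0, 0, 0, 0, 0, 0, 0, 0, 0]

π[0] = 0
j=1 s[j]='f': π[1]=1 (border 'f')
j=2 s[j]='b': k: 1→0; π[2]=0 (border '')
j=3 s[j]='f': π[3]=1 (border 'f')
j=4 s[j]='f': π[4]=2 (border 'ff')
j=5 s[j]='c': k: 2→1→0; π[5]=0 (border '')
j=6 s[j]='a': π[6]=0 (border '')
j=7 s[j]='e': π[7]=0 (border '')
j=8 s[j]='a': π[8]=0 (border '')
j=9 s[j]='a': π[9]=0 (border '')
j=10 s[j]='e': π[10]=0 (border '')
j=11 s[j]='f': π[11]=1 (border 'f')
j=12 s[j]='e': k: 1→0; π[12]=0 (border '')
j=13 s[j]='c': π[13]=0 (border '')
j=14 s[j]='c': π[14]=0 (border '')
j=15 s[j]='b': π[15]=0 (border '')
j=16 s[j]='g': π[16]=0 (border '')
j=17 s[j]='g': π[17]=0 (border '')
j=18 s[j]='h': π[18]=0 (border '')
j=19 s[j]='c': π[19]=0 (border '')
j=20 s[j]='g': π[20]=0 (border '')
j=21 s[j]='b': π[21]=0 (border '')
j=22 s[j]='e': π[22]=0 (border '')
j=23 s[j]='a': π[23]=0 (border '')
j=24 s[j]='g': π[24]=0 (border '')
j=25 s[j]='g': π[25]=0 (border '')
j=26 s[j]='d': π[26]=0 (border '')
j=27 s[j]='g': π[27]=0 (border '')
j=28 s[j]='h': π[28]=0 (border '')
j=29 s[j]='g': π[29]=0 (border '')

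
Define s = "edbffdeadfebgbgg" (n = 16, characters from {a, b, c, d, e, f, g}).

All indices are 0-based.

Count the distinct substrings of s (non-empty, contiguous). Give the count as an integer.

rank | idx | suffix
   0 |   7 | adfebgbgg
   1 |   2 | bffdeadfebgbgg
   2 |  11 | bgbgg
   3 |  13 | bgg
   4 |   1 | dbffdeadfebgbgg
   5 |   5 | deadfebgbgg
   6 |   8 | dfebgbgg
   7 |   6 | eadfebgbgg
   8 |  10 | ebgbgg
   9 |   0 | edbffdeadfebgbgg
  10 |   4 | fdeadfebgbgg
  11 |   9 | febgbgg
  12 |   3 | ffdeadfebgbgg
  13 |  15 | g
  14 |  12 | gbgg
  15 |  14 | gg

SA = [7, 2, 11, 13, 1, 5, 8, 6, 10, 0, 4, 9, 3, 15, 12, 14]
rank  pair      lcp
   1  s[7:],s[2:]  0  ''
   2  s[2:],s[11:]  1  'b'
   3  s[11:],s[13:]  2  'bg'
   4  s[13:],s[1:]  0  ''
   5  s[1:],s[5:]  1  'd'
   6  s[5:],s[8:]  1  'd'
   7  s[8:],s[6:]  0  ''
   8  s[6:],s[10:]  1  'e'
   9  s[10:],s[0:]  1  'e'
  10  s[0:],s[4:]  0  ''
  11  s[4:],s[9:]  1  'f'
  12  s[9:],s[3:]  1  'f'
  13  s[3:],s[15:]  0  ''
  14  s[15:],s[12:]  1  'g'
  15  s[12:],s[14:]  1  'g'

n(n+1)/2 = 16·17/2 = 136
Σ LCP = 0 + 0 + 1 + 2 + 0 + 1 + 1 + 0 + 1 + 1 + 0 + 1 + 1 + 0 + 1 + 1 = 11
distinct = 136 − 11 = 125

125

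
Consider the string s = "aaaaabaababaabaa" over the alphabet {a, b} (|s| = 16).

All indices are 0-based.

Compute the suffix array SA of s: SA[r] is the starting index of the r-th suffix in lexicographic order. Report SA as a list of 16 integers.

[15, 14, 0, 1, 2, 11, 3, 6, 12, 9, 4, 7, 13, 10, 5, 8]

sorted suffixes:
  #0 SA[0]=15  'a'
  #1 SA[1]=14  'aa'
  #2 SA[2]=0  'aaaaabaababaabaa'
  #3 SA[3]=1  'aaaabaababaabaa'
  #4 SA[4]=2  'aaabaababaabaa'
  #5 SA[5]=11  'aabaa'
  #6 SA[6]=3  'aabaababaabaa'
  #7 SA[7]=6  'aababaabaa'
  #8 SA[8]=12  'abaa'
  #9 SA[9]=9  'abaabaa'
  #10 SA[10]=4  'abaababaabaa'
  #11 SA[11]=7  'ababaabaa'
  #12 SA[12]=13  'baa'
  #13 SA[13]=10  'baabaa'
  #14 SA[14]=5  'baababaabaa'
  #15 SA[15]=8  'babaabaa'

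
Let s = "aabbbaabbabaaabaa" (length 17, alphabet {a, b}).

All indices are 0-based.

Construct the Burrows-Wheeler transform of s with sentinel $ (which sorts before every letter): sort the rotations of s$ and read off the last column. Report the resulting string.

rank  rotation            last
    0  $aabbbaabbabaaabaa  a
    1  a$aabbbaabbabaaaba  a
    2  aa$aabbbaabbabaaab  b
    3  aaabaa$aabbbaabbab  b
    4  aabaa$aabbbaabbaba  a
    5  aabbabaaabaa$aabbb  b
    6  aabbbaabbabaaabaa$  $
    7  abaa$aabbbaabbabaa  a
    8  abaaabaa$aabbbaabb  b
    9  abbabaaabaa$aabbba  a
   10  abbbaabbabaaabaa$a  a
   11  baa$aabbbaabbabaaa  a
   12  baaabaa$aabbbaabba  a
   13  baabbabaaabaa$aabb  b
   14  babaaabaa$aabbbaab  b
   15  bbaabbabaaabaa$aab  b
   16  bbabaaabaa$aabbbaa  a
   17  bbbaabbabaaabaa$aa  a

aabbab$abaaaabbbaa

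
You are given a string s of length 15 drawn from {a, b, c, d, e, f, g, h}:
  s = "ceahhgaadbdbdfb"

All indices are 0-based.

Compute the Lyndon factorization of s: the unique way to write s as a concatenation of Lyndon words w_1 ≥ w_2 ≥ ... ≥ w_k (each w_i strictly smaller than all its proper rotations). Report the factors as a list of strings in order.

["ce", "ahhg", "aadbdbdfb"]

emit factor 1: 'ce' (i=0, period=2)
emit factor 2: 'ahhg' (i=2, period=4)
emit factor 3: 'aadbdbdfb' (i=6, period=9)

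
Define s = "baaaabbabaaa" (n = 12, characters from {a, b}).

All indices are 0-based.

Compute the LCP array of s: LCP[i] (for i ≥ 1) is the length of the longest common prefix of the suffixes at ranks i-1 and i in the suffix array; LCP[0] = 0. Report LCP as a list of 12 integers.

rank→(start, suffix):
  0 → (11, 'a')
  1 → (10, 'aa')
  2 → (9, 'aaa')
  3 → (1, 'aaaabbabaaa')
  4 → (2, 'aaabbabaaa')
  5 → (3, 'aabbabaaa')
  6 → (7, 'abaaa')
  7 → (4, 'abbabaaa')
  8 → (8, 'baaa')
  9 → (0, 'baaaabbabaaa')
  10 → (6, 'babaaa')
  11 → (5, 'bbabaaa')

SA = [11, 10, 9, 1, 2, 3, 7, 4, 8, 0, 6, 5]
i: (SA[i-1],SA[i]) lcp shared
  1: (11,10) 1 'a'
  2: (10,9) 2 'aa'
  3: (9,1) 3 'aaa'
  4: (1,2) 3 'aaa'
  5: (2,3) 2 'aa'
  6: (3,7) 1 'a'
  7: (7,4) 2 'ab'
  8: (4,8) 0 ''
  9: (8,0) 4 'baaa'
  10: (0,6) 2 'ba'
  11: (6,5) 1 'b'

[0, 1, 2, 3, 3, 2, 1, 2, 0, 4, 2, 1]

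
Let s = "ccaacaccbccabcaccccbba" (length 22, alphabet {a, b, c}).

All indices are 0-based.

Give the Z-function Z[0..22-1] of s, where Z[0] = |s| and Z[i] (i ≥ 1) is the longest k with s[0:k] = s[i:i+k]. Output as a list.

[22, 1, 0, 0, 1, 0, 2, 1, 0, 3, 1, 0, 0, 1, 0, 2, 2, 2, 1, 0, 0, 0]

Z[0]=22
i=1: i≥r, start 0; Z[1]=1 grow→box=[1,2)
i=2: i≥r, start 0; Z[2]=0
i=3: i≥r, start 0; Z[3]=0
i=4: i≥r, start 0; Z[4]=1 grow→box=[4,5)
i=5: i≥r, start 0; Z[5]=0
i=6: i≥r, start 0; Z[6]=2 grow→box=[6,8)
i=7: min(r-i=1, Z[1]=1)=1; Z[7]=1
i=8: i≥r, start 0; Z[8]=0
i=9: i≥r, start 0; Z[9]=3 grow→box=[9,12)
i=10: min(r-i=2, Z[1]=1)=1; Z[10]=1
i=11: min(r-i=1, Z[2]=0)=0; Z[11]=0
i=12: i≥r, start 0; Z[12]=0
i=13: i≥r, start 0; Z[13]=1 grow→box=[13,14)
i=14: i≥r, start 0; Z[14]=0
i=15: i≥r, start 0; Z[15]=2 grow→box=[15,17)
i=16: min(r-i=1, Z[1]=1)=1; Z[16]=2 grow→box=[16,18)
i=17: min(r-i=1, Z[1]=1)=1; Z[17]=2 grow→box=[17,19)
i=18: min(r-i=1, Z[1]=1)=1; Z[18]=1
i=19: i≥r, start 0; Z[19]=0
i=20: i≥r, start 0; Z[20]=0
i=21: i≥r, start 0; Z[21]=0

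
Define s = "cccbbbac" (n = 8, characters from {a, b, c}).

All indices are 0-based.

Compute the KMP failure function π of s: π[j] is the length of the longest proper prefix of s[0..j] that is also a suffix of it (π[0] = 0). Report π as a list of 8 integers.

[0, 1, 2, 0, 0, 0, 0, 1]

π[0] = 0
j=1 s[j]='c': π[1]=1 (border 'c')
j=2 s[j]='c': π[2]=2 (border 'cc')
j=3 s[j]='b': k: 2→1→0; π[3]=0 (border '')
j=4 s[j]='b': π[4]=0 (border '')
j=5 s[j]='b': π[5]=0 (border '')
j=6 s[j]='a': π[6]=0 (border '')
j=7 s[j]='c': π[7]=1 (border 'c')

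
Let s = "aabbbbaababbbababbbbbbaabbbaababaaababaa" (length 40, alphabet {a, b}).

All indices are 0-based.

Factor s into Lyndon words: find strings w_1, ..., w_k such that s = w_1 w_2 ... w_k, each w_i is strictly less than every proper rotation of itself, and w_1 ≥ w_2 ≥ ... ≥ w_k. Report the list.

["aabbbb", "aababbbababbbbbbaabbb", "aabab", "aaabab", "a", "a"]

emit factor 1: 'aabbbb' (i=0, period=6)
emit factor 2: 'aababbbababbbbbbaabbb' (i=6, period=21)
emit factor 3: 'aabab' (i=27, period=5)
emit factor 4: 'aaabab' (i=32, period=6)
emit factor 5: 'a' (i=38, period=1)
emit factor 6: 'a' (i=39, period=1)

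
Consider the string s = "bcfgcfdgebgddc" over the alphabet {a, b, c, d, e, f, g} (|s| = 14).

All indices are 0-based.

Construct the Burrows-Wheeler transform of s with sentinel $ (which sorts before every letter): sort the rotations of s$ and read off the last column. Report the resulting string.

c$edgbdgfgccfbd

rank  rotation         last
    0  $bcfgcfdgebgddc  c
    1  bcfgcfdgebgddc$  $
    2  bgddc$bcfgcfdge  e
    3  c$bcfgcfdgebgdd  d
    4  cfdgebgddc$bcfg  g
    5  cfgcfdgebgddc$b  b
    6  dc$bcfgcfdgebgd  d
    7  ddc$bcfgcfdgebg  g
    8  dgebgddc$bcfgcf  f
    9  ebgddc$bcfgcfdg  g
   10  fdgebgddc$bcfgc  c
   11  fgcfdgebgddc$bc  c
   12  gcfdgebgddc$bcf  f
   13  gddc$bcfgcfdgeb  b
   14  gebgddc$bcfgcfd  d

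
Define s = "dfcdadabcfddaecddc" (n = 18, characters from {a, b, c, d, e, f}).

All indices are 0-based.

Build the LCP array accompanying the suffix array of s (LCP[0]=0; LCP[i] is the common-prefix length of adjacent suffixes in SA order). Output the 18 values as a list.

[0, 1, 1, 0, 0, 1, 2, 1, 0, 2, 2, 1, 1, 2, 1, 0, 0, 1]

rank | idx | suffix
   0 |   6 | abcfddaecddc
   1 |   4 | adabcfddaecddc
   2 |  12 | aecddc
   3 |   7 | bcfddaecddc
   4 |  17 | c
   5 |   2 | cdadabcfddaecddc
   6 |  14 | cddc
   7 |   8 | cfddaecddc
   8 |   5 | dabcfddaecddc
   9 |   3 | dadabcfddaecddc
  10 |  11 | daecddc
  11 |  16 | dc
  12 |  10 | ddaecddc
  13 |  15 | ddc
  14 |   0 | dfcdadabcfddaecddc
  15 |  13 | ecddc
  16 |   1 | fcdadabcfddaecddc
  17 |   9 | fddaecddc

SA = [6, 4, 12, 7, 17, 2, 14, 8, 5, 3, 11, 16, 10, 15, 0, 13, 1, 9]
[i] adj suffixes → lcp
  [1] 6/4 → 1 ('a')
  [2] 4/12 → 1 ('a')
  [3] 12/7 → 0 ('')
  [4] 7/17 → 0 ('')
  [5] 17/2 → 1 ('c')
  [6] 2/14 → 2 ('cd')
  [7] 14/8 → 1 ('c')
  [8] 8/5 → 0 ('')
  [9] 5/3 → 2 ('da')
  [10] 3/11 → 2 ('da')
  [11] 11/16 → 1 ('d')
  [12] 16/10 → 1 ('d')
  [13] 10/15 → 2 ('dd')
  [14] 15/0 → 1 ('d')
  [15] 0/13 → 0 ('')
  [16] 13/1 → 0 ('')
  [17] 1/9 → 1 ('f')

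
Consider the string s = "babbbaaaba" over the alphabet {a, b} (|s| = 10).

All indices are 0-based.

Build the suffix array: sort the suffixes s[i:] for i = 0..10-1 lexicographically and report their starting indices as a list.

sorted suffixes:
  #0 SA[0]=9  'a'
  #1 SA[1]=5  'aaaba'
  #2 SA[2]=6  'aaba'
  #3 SA[3]=7  'aba'
  #4 SA[4]=1  'abbbaaaba'
  #5 SA[5]=8  'ba'
  #6 SA[6]=4  'baaaba'
  #7 SA[7]=0  'babbbaaaba'
  #8 SA[8]=3  'bbaaaba'
  #9 SA[9]=2  'bbbaaaba'

[9, 5, 6, 7, 1, 8, 4, 0, 3, 2]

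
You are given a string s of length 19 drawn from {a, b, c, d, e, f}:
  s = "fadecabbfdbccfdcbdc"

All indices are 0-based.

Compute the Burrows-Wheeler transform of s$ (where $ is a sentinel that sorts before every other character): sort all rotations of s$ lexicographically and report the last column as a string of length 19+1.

rank  rotation              last
    0  $fadecabbfdbccfdcbdc  c
    1  abbfdbccfdcbdc$fadec  c
    2  adecabbfdbccfdcbdc$f  f
    3  bbfdbccfdcbdc$fadeca  a
    4  bccfdcbdc$fadecabbfd  d
    5  bdc$fadecabbfdbccfdc  c
    6  bfdbccfdcbdc$fadecab  b
    7  c$fadecabbfdbccfdcbd  d
    8  cabbfdbccfdcbdc$fade  e
    9  cbdc$fadecabbfdbccfd  d
   10  ccfdcbdc$fadecabbfdb  b
   11  cfdcbdc$fadecabbfdbc  c
   12  dbccfdcbdc$fadecabbf  f
   13  dc$fadecabbfdbccfdcb  b
   14  dcbdc$fadecabbfdbccf  f
   15  decabbfdbccfdcbdc$fa  a
   16  ecabbfdbccfdcbdc$fad  d
   17  fadecabbfdbccfdcbdc$  $
   18  fdbccfdcbdc$fadecabb  b
   19  fdcbdc$fadecabbfdbcc  c

ccfadcbdedbcfbfad$bc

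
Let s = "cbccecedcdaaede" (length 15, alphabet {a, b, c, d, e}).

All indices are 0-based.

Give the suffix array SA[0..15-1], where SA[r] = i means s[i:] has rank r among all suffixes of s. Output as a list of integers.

sorted suffixes:
  #0 SA[0]=10  'aaede'
  #1 SA[1]=11  'aede'
  #2 SA[2]=1  'bccecedcdaaede'
  #3 SA[3]=0  'cbccecedcdaaede'
  #4 SA[4]=2  'ccecedcdaaede'
  #5 SA[5]=8  'cdaaede'
  #6 SA[6]=3  'cecedcdaaede'
  #7 SA[7]=5  'cedcdaaede'
  #8 SA[8]=9  'daaede'
  #9 SA[9]=7  'dcdaaede'
  #10 SA[10]=13  'de'
  #11 SA[11]=14  'e'
  #12 SA[12]=4  'ecedcdaaede'
  #13 SA[13]=6  'edcdaaede'
  #14 SA[14]=12  'ede'

[10, 11, 1, 0, 2, 8, 3, 5, 9, 7, 13, 14, 4, 6, 12]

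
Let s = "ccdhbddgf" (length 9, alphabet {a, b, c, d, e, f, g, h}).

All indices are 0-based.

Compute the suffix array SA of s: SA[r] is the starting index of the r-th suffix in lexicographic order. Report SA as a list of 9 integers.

[4, 0, 1, 5, 6, 2, 8, 7, 3]

rank→(start, suffix):
  0 → (4, 'bddgf')
  1 → (0, 'ccdhbddgf')
  2 → (1, 'cdhbddgf')
  3 → (5, 'ddgf')
  4 → (6, 'dgf')
  5 → (2, 'dhbddgf')
  6 → (8, 'f')
  7 → (7, 'gf')
  8 → (3, 'hbddgf')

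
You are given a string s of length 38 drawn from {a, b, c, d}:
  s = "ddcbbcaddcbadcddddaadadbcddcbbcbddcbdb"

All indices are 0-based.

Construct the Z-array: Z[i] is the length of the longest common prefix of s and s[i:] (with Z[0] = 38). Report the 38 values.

[38, 1, 0, 0, 0, 0, 0, 4, 1, 0, 0, 0, 1, 0, 2, 2, 2, 1, 0, 0, 1, 0, 1, 0, 0, 6, 1, 0, 0, 0, 0, 0, 4, 1, 0, 0, 1, 0]

Z[0]=38
i=1: fresh scan; Z[1]=1 extend→box=[1,2)
i=2: fresh scan; Z[2]=0
i=3: fresh scan; Z[3]=0
i=4: fresh scan; Z[4]=0
i=5: fresh scan; Z[5]=0
i=6: fresh scan; Z[6]=0
i=7: fresh scan; Z[7]=4 extend→box=[7,11)
i=8: min(r-i=3, Z[1]=1)=1; Z[8]=1
i=9: min(r-i=2, Z[2]=0)=0; Z[9]=0
i=10: min(r-i=1, Z[3]=0)=0; Z[10]=0
i=11: fresh scan; Z[11]=0
i=12: fresh scan; Z[12]=1 extend→box=[12,13)
i=13: fresh scan; Z[13]=0
i=14: fresh scan; Z[14]=2 extend→box=[14,16)
i=15: min(r-i=1, Z[1]=1)=1; Z[15]=2 extend→box=[15,17)
i=16: min(r-i=1, Z[1]=1)=1; Z[16]=2 extend→box=[16,18)
i=17: min(r-i=1, Z[1]=1)=1; Z[17]=1
i=18: fresh scan; Z[18]=0
i=19: fresh scan; Z[19]=0
i=20: fresh scan; Z[20]=1 extend→box=[20,21)
i=21: fresh scan; Z[21]=0
i=22: fresh scan; Z[22]=1 extend→box=[22,23)
i=23: fresh scan; Z[23]=0
i=24: fresh scan; Z[24]=0
i=25: fresh scan; Z[25]=6 extend→box=[25,31)
i=26: min(r-i=5, Z[1]=1)=1; Z[26]=1
i=27: min(r-i=4, Z[2]=0)=0; Z[27]=0
i=28: min(r-i=3, Z[3]=0)=0; Z[28]=0
i=29: min(r-i=2, Z[4]=0)=0; Z[29]=0
i=30: min(r-i=1, Z[5]=0)=0; Z[30]=0
i=31: fresh scan; Z[31]=0
i=32: fresh scan; Z[32]=4 extend→box=[32,36)
i=33: min(r-i=3, Z[1]=1)=1; Z[33]=1
i=34: min(r-i=2, Z[2]=0)=0; Z[34]=0
i=35: min(r-i=1, Z[3]=0)=0; Z[35]=0
i=36: fresh scan; Z[36]=1 extend→box=[36,37)
i=37: fresh scan; Z[37]=0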